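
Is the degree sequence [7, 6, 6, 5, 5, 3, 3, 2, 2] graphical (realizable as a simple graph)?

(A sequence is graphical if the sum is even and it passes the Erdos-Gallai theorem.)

Sum of degrees = 39. Sum is odd, so the sequence is NOT graphical.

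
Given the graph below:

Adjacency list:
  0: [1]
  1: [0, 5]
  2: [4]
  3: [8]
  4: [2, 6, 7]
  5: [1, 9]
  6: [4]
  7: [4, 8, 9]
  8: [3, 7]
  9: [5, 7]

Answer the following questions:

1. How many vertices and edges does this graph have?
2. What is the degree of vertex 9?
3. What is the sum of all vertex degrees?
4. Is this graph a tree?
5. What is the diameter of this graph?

Count: 10 vertices, 9 edges.
Vertex 9 has neighbors [5, 7], degree = 2.
Handshaking lemma: 2 * 9 = 18.
A graph is a tree iff it is connected and has exactly n-1 edges. This graph is connected (all 10 vertices in one component) and has 10-1 = 9 edges. It is a tree.
Diameter (longest shortest path) = 6.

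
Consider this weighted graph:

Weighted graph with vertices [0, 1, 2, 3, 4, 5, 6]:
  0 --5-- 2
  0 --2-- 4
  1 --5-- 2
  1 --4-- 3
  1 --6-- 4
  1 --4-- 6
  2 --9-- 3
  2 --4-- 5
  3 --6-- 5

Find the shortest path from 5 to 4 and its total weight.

Using Dijkstra's algorithm from vertex 5:
Shortest path: 5 -> 2 -> 0 -> 4
Total weight: 4 + 5 + 2 = 11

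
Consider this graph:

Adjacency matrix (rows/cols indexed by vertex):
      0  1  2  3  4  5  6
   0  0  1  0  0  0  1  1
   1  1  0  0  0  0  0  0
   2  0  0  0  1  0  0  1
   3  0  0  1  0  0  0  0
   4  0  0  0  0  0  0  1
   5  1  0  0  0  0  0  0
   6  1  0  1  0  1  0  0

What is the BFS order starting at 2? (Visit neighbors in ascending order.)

BFS from vertex 2 (neighbors processed in ascending order):
Visit order: 2, 3, 6, 0, 4, 1, 5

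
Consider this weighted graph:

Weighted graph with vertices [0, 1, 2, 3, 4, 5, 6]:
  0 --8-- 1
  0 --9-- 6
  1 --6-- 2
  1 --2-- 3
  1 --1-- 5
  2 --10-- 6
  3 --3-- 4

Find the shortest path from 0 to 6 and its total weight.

Using Dijkstra's algorithm from vertex 0:
Shortest path: 0 -> 6
Total weight: 9 = 9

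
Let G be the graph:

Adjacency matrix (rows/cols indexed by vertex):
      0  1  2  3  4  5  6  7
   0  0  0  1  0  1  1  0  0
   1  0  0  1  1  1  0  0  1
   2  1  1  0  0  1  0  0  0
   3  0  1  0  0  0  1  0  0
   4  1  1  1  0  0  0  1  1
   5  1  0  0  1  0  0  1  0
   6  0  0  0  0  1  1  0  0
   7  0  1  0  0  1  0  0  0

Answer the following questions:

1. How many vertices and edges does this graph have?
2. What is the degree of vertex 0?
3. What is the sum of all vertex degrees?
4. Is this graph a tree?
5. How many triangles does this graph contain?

Count: 8 vertices, 12 edges.
Vertex 0 has neighbors [2, 4, 5], degree = 3.
Handshaking lemma: 2 * 12 = 24.
A tree on 8 vertices has 7 edges. This graph has 12 edges (5 extra). Not a tree.
Number of triangles = 3.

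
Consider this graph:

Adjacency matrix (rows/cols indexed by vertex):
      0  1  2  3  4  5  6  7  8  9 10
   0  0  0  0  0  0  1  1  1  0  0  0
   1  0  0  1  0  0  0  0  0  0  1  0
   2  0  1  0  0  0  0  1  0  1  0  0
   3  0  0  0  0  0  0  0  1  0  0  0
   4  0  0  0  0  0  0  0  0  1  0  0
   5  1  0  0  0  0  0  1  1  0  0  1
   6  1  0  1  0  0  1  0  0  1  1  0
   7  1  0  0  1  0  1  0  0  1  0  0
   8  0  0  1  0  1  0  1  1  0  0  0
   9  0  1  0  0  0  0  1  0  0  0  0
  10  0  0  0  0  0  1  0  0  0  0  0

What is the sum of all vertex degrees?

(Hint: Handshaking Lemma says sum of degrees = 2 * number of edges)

Count edges: 15 edges.
By Handshaking Lemma: sum of degrees = 2 * 15 = 30.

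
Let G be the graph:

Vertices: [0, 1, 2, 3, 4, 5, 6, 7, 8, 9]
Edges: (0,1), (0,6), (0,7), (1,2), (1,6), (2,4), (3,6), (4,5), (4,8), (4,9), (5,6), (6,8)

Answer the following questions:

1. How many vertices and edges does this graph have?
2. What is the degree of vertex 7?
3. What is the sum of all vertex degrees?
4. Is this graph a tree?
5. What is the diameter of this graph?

Count: 10 vertices, 12 edges.
Vertex 7 has neighbors [0], degree = 1.
Handshaking lemma: 2 * 12 = 24.
A tree on 10 vertices has 9 edges. This graph has 12 edges (3 extra). Not a tree.
Diameter (longest shortest path) = 5.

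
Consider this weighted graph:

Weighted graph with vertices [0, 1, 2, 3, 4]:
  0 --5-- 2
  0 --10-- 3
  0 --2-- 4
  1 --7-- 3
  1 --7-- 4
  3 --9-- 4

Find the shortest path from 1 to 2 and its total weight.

Using Dijkstra's algorithm from vertex 1:
Shortest path: 1 -> 4 -> 0 -> 2
Total weight: 7 + 2 + 5 = 14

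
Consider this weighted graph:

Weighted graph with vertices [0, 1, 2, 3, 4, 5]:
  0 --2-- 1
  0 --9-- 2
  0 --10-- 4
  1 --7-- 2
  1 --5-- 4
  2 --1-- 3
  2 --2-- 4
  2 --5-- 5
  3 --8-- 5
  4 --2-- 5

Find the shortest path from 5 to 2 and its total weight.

Using Dijkstra's algorithm from vertex 5:
Shortest path: 5 -> 4 -> 2
Total weight: 2 + 2 = 4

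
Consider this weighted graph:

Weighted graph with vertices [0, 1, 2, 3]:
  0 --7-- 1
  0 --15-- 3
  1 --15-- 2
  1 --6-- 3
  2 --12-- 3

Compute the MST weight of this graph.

Applying Kruskal's algorithm (sort edges by weight, add if no cycle):
  Add (1,3) w=6
  Add (0,1) w=7
  Add (2,3) w=12
  Skip (0,3) w=15 (creates cycle)
  Skip (1,2) w=15 (creates cycle)
MST weight = 25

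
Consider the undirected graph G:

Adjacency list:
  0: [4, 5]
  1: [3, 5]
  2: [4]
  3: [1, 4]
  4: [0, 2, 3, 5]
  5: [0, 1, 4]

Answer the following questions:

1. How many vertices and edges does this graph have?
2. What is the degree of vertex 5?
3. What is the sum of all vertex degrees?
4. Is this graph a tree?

Count: 6 vertices, 7 edges.
Vertex 5 has neighbors [0, 1, 4], degree = 3.
Handshaking lemma: 2 * 7 = 14.
A tree on 6 vertices has 5 edges. This graph has 7 edges (2 extra). Not a tree.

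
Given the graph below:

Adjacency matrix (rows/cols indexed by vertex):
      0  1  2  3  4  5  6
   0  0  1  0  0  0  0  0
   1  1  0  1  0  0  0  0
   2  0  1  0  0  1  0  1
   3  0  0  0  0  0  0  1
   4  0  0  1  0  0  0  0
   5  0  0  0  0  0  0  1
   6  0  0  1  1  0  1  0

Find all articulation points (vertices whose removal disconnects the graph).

An articulation point is a vertex whose removal disconnects the graph.
Articulation points: [1, 2, 6]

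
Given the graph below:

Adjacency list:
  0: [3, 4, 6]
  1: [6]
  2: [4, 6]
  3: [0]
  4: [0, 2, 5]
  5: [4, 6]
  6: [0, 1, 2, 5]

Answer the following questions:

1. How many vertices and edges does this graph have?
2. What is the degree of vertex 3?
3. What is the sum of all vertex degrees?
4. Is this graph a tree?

Count: 7 vertices, 8 edges.
Vertex 3 has neighbors [0], degree = 1.
Handshaking lemma: 2 * 8 = 16.
A tree on 7 vertices has 6 edges. This graph has 8 edges (2 extra). Not a tree.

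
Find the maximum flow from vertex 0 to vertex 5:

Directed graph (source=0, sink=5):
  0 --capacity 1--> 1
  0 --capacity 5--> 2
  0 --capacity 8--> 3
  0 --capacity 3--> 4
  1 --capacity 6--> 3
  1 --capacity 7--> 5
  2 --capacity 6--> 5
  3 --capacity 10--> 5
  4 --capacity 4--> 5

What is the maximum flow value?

Computing max flow:
  Flow on (0->1): 1/1
  Flow on (0->2): 5/5
  Flow on (0->3): 8/8
  Flow on (0->4): 3/3
  Flow on (1->5): 1/7
  Flow on (2->5): 5/6
  Flow on (3->5): 8/10
  Flow on (4->5): 3/4
Maximum flow = 17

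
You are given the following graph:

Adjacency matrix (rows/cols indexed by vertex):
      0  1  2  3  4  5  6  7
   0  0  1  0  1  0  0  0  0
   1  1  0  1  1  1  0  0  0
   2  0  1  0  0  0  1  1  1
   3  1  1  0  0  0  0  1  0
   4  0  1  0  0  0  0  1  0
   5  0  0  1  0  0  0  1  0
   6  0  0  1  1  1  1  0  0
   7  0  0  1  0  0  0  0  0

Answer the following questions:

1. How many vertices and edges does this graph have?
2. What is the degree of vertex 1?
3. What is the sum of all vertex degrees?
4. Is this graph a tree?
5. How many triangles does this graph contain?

Count: 8 vertices, 11 edges.
Vertex 1 has neighbors [0, 2, 3, 4], degree = 4.
Handshaking lemma: 2 * 11 = 22.
A tree on 8 vertices has 7 edges. This graph has 11 edges (4 extra). Not a tree.
Number of triangles = 2.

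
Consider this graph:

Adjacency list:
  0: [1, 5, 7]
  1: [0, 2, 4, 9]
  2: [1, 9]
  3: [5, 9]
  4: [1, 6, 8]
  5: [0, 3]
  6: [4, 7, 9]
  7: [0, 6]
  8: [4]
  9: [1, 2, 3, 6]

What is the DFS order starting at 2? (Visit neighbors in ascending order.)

DFS from vertex 2 (neighbors processed in ascending order):
Visit order: 2, 1, 0, 5, 3, 9, 6, 4, 8, 7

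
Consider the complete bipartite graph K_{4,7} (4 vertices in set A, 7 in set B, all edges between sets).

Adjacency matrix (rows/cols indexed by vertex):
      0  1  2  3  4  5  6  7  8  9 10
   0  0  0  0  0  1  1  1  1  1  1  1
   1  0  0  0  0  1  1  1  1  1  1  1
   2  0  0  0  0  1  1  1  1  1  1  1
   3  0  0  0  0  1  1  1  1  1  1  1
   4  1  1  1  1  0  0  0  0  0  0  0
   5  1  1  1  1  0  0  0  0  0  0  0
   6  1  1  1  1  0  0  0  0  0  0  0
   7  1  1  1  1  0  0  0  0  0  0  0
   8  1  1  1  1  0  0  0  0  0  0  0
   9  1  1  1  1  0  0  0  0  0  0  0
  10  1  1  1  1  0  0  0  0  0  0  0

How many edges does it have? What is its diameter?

K_{4,7} has 4 * 7 = 28 edges.
Any vertex reaches any opposite-side vertex in 1 step; same-side vertices reach in 2 steps via any opposite-side vertex.
Diameter = 2.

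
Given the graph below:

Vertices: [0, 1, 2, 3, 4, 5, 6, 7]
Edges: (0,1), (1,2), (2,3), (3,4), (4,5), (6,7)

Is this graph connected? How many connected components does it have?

Checking connectivity: the graph has 2 connected component(s).
Components: [[0, 1, 2, 3, 4, 5], [6, 7]]. The graph is NOT connected.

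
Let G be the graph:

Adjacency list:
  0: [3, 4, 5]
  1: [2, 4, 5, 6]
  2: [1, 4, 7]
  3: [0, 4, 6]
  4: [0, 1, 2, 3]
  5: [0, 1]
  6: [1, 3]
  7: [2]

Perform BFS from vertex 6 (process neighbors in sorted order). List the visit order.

BFS from vertex 6 (neighbors processed in ascending order):
Visit order: 6, 1, 3, 2, 4, 5, 0, 7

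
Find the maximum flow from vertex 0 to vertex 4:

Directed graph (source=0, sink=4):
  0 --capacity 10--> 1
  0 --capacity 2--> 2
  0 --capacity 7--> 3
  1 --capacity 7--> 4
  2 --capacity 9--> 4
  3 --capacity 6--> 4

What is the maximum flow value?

Computing max flow:
  Flow on (0->1): 7/10
  Flow on (0->2): 2/2
  Flow on (0->3): 6/7
  Flow on (1->4): 7/7
  Flow on (2->4): 2/9
  Flow on (3->4): 6/6
Maximum flow = 15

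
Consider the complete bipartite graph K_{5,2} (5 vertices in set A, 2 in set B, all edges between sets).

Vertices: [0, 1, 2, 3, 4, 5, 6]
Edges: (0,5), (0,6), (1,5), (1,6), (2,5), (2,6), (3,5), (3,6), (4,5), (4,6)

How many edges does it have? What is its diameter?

K_{5,2} has 5 * 2 = 10 edges.
Any vertex reaches any opposite-side vertex in 1 step; same-side vertices reach in 2 steps via any opposite-side vertex.
Diameter = 2.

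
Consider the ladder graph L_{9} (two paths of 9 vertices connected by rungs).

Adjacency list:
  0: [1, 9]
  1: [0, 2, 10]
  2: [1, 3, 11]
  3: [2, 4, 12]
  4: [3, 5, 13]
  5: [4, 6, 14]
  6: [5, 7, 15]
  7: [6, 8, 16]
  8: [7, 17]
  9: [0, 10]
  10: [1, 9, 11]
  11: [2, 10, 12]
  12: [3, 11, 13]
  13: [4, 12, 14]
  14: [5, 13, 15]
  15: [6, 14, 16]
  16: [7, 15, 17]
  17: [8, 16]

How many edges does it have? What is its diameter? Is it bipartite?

Ladder graph L_{9}: 9 rungs + 2 * (9-1) path edges = 9 + 16 = 25 edges.
Diameter = 9.
Ladder graphs are bipartite (alternating coloring along each path).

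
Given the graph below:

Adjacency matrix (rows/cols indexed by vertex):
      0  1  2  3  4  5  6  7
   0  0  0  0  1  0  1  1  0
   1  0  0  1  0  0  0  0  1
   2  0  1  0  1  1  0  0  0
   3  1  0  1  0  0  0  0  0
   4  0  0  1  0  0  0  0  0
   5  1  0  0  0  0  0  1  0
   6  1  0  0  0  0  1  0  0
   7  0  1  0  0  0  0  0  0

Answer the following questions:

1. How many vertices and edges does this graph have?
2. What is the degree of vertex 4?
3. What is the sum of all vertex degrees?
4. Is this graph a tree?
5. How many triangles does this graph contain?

Count: 8 vertices, 8 edges.
Vertex 4 has neighbors [2], degree = 1.
Handshaking lemma: 2 * 8 = 16.
A tree on 8 vertices has 7 edges. This graph has 8 edges (1 extra). Not a tree.
Number of triangles = 1.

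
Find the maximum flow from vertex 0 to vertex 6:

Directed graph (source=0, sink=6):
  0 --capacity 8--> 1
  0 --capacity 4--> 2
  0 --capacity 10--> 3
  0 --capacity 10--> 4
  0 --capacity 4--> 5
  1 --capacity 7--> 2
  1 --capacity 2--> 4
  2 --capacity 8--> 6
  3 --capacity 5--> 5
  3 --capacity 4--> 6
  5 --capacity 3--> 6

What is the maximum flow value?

Computing max flow:
  Flow on (0->1): 7/8
  Flow on (0->2): 1/4
  Flow on (0->3): 7/10
  Flow on (1->2): 7/7
  Flow on (2->6): 8/8
  Flow on (3->5): 3/5
  Flow on (3->6): 4/4
  Flow on (5->6): 3/3
Maximum flow = 15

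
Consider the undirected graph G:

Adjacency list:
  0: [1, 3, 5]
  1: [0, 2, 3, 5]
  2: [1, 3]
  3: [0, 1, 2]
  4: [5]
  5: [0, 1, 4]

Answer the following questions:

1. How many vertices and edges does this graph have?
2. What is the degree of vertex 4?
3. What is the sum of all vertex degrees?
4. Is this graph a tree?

Count: 6 vertices, 8 edges.
Vertex 4 has neighbors [5], degree = 1.
Handshaking lemma: 2 * 8 = 16.
A tree on 6 vertices has 5 edges. This graph has 8 edges (3 extra). Not a tree.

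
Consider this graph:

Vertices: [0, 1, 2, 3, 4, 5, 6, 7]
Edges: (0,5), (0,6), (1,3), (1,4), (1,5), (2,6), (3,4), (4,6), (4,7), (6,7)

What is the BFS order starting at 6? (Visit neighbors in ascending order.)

BFS from vertex 6 (neighbors processed in ascending order):
Visit order: 6, 0, 2, 4, 7, 5, 1, 3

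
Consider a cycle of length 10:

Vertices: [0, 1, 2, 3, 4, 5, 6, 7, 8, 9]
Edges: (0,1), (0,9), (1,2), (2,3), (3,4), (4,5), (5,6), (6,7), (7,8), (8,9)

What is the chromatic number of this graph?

This is an even cycle (C_10). Even cycles are bipartite.
Chromatic number = 2.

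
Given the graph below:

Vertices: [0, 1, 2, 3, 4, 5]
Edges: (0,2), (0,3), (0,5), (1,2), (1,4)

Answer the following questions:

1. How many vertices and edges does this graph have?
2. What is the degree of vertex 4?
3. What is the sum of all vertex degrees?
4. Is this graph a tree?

Count: 6 vertices, 5 edges.
Vertex 4 has neighbors [1], degree = 1.
Handshaking lemma: 2 * 5 = 10.
A graph is a tree iff it is connected and has exactly n-1 edges. This graph is connected (all 6 vertices in one component) and has 6-1 = 5 edges. It is a tree.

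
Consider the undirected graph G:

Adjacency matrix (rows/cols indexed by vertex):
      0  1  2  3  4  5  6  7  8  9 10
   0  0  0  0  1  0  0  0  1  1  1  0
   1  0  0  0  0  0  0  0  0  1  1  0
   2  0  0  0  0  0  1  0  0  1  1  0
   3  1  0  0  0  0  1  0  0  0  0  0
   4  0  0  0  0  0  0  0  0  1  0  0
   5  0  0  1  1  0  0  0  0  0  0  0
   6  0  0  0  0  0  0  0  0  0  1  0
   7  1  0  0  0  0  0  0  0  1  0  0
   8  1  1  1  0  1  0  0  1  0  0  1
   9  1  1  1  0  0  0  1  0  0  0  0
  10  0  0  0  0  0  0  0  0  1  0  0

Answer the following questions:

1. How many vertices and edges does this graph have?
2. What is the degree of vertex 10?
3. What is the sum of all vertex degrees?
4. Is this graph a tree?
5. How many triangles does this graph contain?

Count: 11 vertices, 14 edges.
Vertex 10 has neighbors [8], degree = 1.
Handshaking lemma: 2 * 14 = 28.
A tree on 11 vertices has 10 edges. This graph has 14 edges (4 extra). Not a tree.
Number of triangles = 1.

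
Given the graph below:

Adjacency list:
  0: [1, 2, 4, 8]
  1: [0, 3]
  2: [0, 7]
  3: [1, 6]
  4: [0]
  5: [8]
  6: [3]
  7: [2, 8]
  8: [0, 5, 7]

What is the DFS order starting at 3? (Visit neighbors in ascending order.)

DFS from vertex 3 (neighbors processed in ascending order):
Visit order: 3, 1, 0, 2, 7, 8, 5, 4, 6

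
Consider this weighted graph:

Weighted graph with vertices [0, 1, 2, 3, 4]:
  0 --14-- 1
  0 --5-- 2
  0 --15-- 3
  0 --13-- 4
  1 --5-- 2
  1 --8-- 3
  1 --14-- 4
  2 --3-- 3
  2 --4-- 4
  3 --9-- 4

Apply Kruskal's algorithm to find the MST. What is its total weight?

Applying Kruskal's algorithm (sort edges by weight, add if no cycle):
  Add (2,3) w=3
  Add (2,4) w=4
  Add (0,2) w=5
  Add (1,2) w=5
  Skip (1,3) w=8 (creates cycle)
  Skip (3,4) w=9 (creates cycle)
  Skip (0,4) w=13 (creates cycle)
  Skip (0,1) w=14 (creates cycle)
  Skip (1,4) w=14 (creates cycle)
  Skip (0,3) w=15 (creates cycle)
MST weight = 17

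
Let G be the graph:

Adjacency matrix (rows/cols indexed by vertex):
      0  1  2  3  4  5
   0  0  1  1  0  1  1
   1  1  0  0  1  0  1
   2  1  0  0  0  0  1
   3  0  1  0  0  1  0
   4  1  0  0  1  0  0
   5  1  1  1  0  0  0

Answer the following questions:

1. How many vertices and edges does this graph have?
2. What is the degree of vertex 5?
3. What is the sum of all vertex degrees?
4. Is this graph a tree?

Count: 6 vertices, 8 edges.
Vertex 5 has neighbors [0, 1, 2], degree = 3.
Handshaking lemma: 2 * 8 = 16.
A tree on 6 vertices has 5 edges. This graph has 8 edges (3 extra). Not a tree.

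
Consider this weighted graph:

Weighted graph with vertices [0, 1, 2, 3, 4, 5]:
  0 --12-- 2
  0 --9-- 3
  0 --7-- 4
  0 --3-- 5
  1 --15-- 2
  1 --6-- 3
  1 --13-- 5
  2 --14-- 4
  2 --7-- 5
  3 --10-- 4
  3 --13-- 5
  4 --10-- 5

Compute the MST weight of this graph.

Applying Kruskal's algorithm (sort edges by weight, add if no cycle):
  Add (0,5) w=3
  Add (1,3) w=6
  Add (0,4) w=7
  Add (2,5) w=7
  Add (0,3) w=9
  Skip (3,4) w=10 (creates cycle)
  Skip (4,5) w=10 (creates cycle)
  Skip (0,2) w=12 (creates cycle)
  Skip (1,5) w=13 (creates cycle)
  Skip (3,5) w=13 (creates cycle)
  Skip (2,4) w=14 (creates cycle)
  Skip (1,2) w=15 (creates cycle)
MST weight = 32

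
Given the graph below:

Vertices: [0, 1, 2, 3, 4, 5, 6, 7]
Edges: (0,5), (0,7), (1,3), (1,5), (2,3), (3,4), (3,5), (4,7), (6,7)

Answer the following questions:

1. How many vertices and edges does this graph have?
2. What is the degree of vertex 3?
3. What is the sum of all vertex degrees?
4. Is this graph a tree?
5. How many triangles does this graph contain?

Count: 8 vertices, 9 edges.
Vertex 3 has neighbors [1, 2, 4, 5], degree = 4.
Handshaking lemma: 2 * 9 = 18.
A tree on 8 vertices has 7 edges. This graph has 9 edges (2 extra). Not a tree.
Number of triangles = 1.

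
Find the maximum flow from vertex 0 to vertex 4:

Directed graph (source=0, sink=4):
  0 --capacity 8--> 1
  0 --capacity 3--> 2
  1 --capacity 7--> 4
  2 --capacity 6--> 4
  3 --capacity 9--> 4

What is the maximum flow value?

Computing max flow:
  Flow on (0->1): 7/8
  Flow on (0->2): 3/3
  Flow on (1->4): 7/7
  Flow on (2->4): 3/6
Maximum flow = 10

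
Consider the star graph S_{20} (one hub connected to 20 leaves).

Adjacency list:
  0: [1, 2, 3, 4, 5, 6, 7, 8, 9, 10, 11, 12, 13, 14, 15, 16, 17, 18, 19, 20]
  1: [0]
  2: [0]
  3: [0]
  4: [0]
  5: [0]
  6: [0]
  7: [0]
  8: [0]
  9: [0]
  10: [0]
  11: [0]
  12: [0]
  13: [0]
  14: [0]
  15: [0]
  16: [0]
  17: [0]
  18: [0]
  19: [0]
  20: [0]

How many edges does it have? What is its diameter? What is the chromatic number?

Star graph S_{20}: the hub connects to all 20 leaves.
Edges = 20.
Diameter = 2 (any leaf to hub is 1, leaf to leaf through hub is 2).
Star graphs are bipartite (hub vs leaves), so chromatic number = 2.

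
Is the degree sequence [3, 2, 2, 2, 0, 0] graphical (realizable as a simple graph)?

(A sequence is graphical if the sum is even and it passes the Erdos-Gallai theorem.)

Sum of degrees = 9. Sum is odd, so the sequence is NOT graphical.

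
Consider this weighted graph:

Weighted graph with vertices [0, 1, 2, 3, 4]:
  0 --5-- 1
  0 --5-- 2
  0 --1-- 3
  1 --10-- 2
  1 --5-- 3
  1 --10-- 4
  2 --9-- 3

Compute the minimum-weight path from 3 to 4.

Using Dijkstra's algorithm from vertex 3:
Shortest path: 3 -> 1 -> 4
Total weight: 5 + 10 = 15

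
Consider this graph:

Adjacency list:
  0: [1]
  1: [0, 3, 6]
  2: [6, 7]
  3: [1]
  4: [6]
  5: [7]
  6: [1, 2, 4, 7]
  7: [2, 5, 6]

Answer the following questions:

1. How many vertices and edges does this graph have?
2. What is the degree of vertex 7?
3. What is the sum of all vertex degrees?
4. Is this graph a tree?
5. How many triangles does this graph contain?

Count: 8 vertices, 8 edges.
Vertex 7 has neighbors [2, 5, 6], degree = 3.
Handshaking lemma: 2 * 8 = 16.
A tree on 8 vertices has 7 edges. This graph has 8 edges (1 extra). Not a tree.
Number of triangles = 1.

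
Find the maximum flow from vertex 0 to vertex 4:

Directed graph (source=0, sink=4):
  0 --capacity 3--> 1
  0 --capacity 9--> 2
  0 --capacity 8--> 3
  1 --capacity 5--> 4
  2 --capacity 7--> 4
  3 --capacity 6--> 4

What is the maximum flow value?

Computing max flow:
  Flow on (0->1): 3/3
  Flow on (0->2): 7/9
  Flow on (0->3): 6/8
  Flow on (1->4): 3/5
  Flow on (2->4): 7/7
  Flow on (3->4): 6/6
Maximum flow = 16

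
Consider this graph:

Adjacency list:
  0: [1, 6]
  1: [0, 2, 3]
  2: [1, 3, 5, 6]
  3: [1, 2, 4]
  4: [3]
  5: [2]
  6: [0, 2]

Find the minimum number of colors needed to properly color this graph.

The graph has a maximum clique of size 3 (lower bound on chromatic number).
A valid 3-coloring: {0: 0, 1: 1, 2: 0, 3: 2, 4: 0, 5: 1, 6: 1}.
Chromatic number = 3.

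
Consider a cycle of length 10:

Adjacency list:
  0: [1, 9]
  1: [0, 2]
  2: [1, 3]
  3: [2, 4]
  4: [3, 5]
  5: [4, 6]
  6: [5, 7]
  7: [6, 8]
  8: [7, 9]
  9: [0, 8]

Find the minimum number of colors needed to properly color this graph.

This is an even cycle (C_10). Even cycles are bipartite.
Chromatic number = 2.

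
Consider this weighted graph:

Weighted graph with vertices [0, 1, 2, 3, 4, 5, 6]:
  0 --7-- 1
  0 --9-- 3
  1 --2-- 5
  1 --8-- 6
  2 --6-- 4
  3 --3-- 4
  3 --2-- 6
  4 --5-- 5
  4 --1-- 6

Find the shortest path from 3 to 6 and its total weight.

Using Dijkstra's algorithm from vertex 3:
Shortest path: 3 -> 6
Total weight: 2 = 2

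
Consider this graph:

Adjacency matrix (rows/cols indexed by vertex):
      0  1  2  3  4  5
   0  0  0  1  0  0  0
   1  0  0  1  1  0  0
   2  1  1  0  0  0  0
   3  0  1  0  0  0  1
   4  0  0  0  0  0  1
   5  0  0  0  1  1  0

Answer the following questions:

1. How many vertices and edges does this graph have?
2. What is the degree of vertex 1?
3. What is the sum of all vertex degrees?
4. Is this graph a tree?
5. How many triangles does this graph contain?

Count: 6 vertices, 5 edges.
Vertex 1 has neighbors [2, 3], degree = 2.
Handshaking lemma: 2 * 5 = 10.
A graph is a tree iff it is connected and has exactly n-1 edges. This graph is connected (all 6 vertices in one component) and has 6-1 = 5 edges. It is a tree.
Number of triangles = 0.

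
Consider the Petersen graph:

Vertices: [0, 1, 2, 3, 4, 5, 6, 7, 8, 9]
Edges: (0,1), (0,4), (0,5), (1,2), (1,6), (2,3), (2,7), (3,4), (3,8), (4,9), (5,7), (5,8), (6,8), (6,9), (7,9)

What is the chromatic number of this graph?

The Petersen graph contains odd cycles (e.g. the outer 5-cycle), so chi >= 3.
A proper 3-coloring exists (it is a well-known 3-chromatic graph).
Chromatic number = 3.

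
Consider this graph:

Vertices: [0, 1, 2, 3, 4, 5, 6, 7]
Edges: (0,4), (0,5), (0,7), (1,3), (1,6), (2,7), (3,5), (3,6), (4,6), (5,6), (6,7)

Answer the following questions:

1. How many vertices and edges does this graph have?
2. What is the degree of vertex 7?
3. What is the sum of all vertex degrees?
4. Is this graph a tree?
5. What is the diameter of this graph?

Count: 8 vertices, 11 edges.
Vertex 7 has neighbors [0, 2, 6], degree = 3.
Handshaking lemma: 2 * 11 = 22.
A tree on 8 vertices has 7 edges. This graph has 11 edges (4 extra). Not a tree.
Diameter (longest shortest path) = 3.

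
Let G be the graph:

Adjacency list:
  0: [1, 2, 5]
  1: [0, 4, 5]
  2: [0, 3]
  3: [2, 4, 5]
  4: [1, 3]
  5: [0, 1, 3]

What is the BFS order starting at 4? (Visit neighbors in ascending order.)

BFS from vertex 4 (neighbors processed in ascending order):
Visit order: 4, 1, 3, 0, 5, 2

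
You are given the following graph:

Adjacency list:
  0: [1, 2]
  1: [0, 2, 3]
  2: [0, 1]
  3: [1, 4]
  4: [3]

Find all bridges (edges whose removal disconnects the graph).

A bridge is an edge whose removal increases the number of connected components.
Bridges found: (1,3), (3,4)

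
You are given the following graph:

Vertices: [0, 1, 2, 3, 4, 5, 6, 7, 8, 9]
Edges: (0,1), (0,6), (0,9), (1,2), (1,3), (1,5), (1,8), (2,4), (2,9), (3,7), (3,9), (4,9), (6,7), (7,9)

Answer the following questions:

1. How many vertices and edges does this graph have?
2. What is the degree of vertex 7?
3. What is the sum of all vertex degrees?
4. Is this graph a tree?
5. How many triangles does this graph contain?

Count: 10 vertices, 14 edges.
Vertex 7 has neighbors [3, 6, 9], degree = 3.
Handshaking lemma: 2 * 14 = 28.
A tree on 10 vertices has 9 edges. This graph has 14 edges (5 extra). Not a tree.
Number of triangles = 2.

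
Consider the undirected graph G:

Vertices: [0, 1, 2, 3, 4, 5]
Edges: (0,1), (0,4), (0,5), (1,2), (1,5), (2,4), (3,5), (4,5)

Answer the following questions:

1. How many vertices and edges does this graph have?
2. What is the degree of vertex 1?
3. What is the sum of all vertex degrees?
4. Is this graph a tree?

Count: 6 vertices, 8 edges.
Vertex 1 has neighbors [0, 2, 5], degree = 3.
Handshaking lemma: 2 * 8 = 16.
A tree on 6 vertices has 5 edges. This graph has 8 edges (3 extra). Not a tree.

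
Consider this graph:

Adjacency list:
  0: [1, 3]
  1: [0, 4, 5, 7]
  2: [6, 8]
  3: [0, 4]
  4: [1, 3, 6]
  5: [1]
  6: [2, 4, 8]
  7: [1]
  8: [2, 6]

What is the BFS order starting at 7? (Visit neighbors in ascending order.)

BFS from vertex 7 (neighbors processed in ascending order):
Visit order: 7, 1, 0, 4, 5, 3, 6, 2, 8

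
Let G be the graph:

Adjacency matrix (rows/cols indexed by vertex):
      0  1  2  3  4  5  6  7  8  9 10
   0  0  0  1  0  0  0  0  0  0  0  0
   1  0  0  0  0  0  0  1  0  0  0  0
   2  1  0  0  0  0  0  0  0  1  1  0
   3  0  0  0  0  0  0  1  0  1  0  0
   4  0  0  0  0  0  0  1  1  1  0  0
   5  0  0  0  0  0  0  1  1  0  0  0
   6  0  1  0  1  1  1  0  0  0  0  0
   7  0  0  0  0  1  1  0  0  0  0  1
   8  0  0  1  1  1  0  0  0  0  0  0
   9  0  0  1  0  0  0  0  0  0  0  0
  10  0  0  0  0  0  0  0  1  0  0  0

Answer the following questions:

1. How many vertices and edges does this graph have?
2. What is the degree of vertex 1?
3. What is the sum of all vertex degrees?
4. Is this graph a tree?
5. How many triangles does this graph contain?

Count: 11 vertices, 12 edges.
Vertex 1 has neighbors [6], degree = 1.
Handshaking lemma: 2 * 12 = 24.
A tree on 11 vertices has 10 edges. This graph has 12 edges (2 extra). Not a tree.
Number of triangles = 0.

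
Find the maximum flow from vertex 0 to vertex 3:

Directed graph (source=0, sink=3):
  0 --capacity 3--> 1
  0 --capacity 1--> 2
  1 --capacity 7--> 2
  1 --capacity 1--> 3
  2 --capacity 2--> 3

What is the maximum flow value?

Computing max flow:
  Flow on (0->1): 3/3
  Flow on (1->2): 2/7
  Flow on (1->3): 1/1
  Flow on (2->3): 2/2
Maximum flow = 3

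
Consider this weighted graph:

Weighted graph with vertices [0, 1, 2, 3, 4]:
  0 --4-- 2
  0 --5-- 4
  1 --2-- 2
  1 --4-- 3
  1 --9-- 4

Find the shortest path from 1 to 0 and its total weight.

Using Dijkstra's algorithm from vertex 1:
Shortest path: 1 -> 2 -> 0
Total weight: 2 + 4 = 6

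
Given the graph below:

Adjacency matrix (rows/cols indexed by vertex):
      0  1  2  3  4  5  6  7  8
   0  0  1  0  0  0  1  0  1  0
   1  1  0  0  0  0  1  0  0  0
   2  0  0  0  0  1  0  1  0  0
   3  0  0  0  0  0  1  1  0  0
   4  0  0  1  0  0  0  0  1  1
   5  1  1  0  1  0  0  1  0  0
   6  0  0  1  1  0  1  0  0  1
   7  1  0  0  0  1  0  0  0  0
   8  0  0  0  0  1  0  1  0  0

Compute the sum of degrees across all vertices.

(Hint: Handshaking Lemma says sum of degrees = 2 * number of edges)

Count edges: 12 edges.
By Handshaking Lemma: sum of degrees = 2 * 12 = 24.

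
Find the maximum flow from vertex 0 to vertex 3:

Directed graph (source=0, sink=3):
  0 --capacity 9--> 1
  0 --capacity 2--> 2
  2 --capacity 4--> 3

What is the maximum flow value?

Computing max flow:
  Flow on (0->2): 2/2
  Flow on (2->3): 2/4
Maximum flow = 2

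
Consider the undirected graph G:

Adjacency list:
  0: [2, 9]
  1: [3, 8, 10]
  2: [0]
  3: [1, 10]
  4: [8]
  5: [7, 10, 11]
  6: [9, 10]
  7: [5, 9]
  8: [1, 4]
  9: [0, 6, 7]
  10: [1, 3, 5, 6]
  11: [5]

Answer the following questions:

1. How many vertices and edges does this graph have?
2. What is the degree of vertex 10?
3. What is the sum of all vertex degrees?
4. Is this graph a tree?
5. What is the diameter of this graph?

Count: 12 vertices, 13 edges.
Vertex 10 has neighbors [1, 3, 5, 6], degree = 4.
Handshaking lemma: 2 * 13 = 26.
A tree on 12 vertices has 11 edges. This graph has 13 edges (2 extra). Not a tree.
Diameter (longest shortest path) = 7.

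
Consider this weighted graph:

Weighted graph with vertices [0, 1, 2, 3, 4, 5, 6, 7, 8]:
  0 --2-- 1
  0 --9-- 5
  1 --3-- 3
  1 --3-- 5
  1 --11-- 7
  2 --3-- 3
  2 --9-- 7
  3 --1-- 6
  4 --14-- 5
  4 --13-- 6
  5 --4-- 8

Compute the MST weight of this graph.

Applying Kruskal's algorithm (sort edges by weight, add if no cycle):
  Add (3,6) w=1
  Add (0,1) w=2
  Add (1,5) w=3
  Add (1,3) w=3
  Add (2,3) w=3
  Add (5,8) w=4
  Skip (0,5) w=9 (creates cycle)
  Add (2,7) w=9
  Skip (1,7) w=11 (creates cycle)
  Add (4,6) w=13
  Skip (4,5) w=14 (creates cycle)
MST weight = 38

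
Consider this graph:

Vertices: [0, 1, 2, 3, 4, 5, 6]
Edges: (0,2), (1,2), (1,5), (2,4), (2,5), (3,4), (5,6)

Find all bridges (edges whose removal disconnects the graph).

A bridge is an edge whose removal increases the number of connected components.
Bridges found: (0,2), (2,4), (3,4), (5,6)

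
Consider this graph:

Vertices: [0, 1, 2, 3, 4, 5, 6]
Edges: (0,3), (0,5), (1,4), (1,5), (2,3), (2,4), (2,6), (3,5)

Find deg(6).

Vertex 6 has neighbors [2], so deg(6) = 1.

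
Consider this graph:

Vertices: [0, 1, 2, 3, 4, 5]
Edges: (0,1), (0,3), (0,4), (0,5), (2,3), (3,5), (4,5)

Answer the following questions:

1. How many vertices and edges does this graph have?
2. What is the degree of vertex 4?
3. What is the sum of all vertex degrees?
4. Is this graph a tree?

Count: 6 vertices, 7 edges.
Vertex 4 has neighbors [0, 5], degree = 2.
Handshaking lemma: 2 * 7 = 14.
A tree on 6 vertices has 5 edges. This graph has 7 edges (2 extra). Not a tree.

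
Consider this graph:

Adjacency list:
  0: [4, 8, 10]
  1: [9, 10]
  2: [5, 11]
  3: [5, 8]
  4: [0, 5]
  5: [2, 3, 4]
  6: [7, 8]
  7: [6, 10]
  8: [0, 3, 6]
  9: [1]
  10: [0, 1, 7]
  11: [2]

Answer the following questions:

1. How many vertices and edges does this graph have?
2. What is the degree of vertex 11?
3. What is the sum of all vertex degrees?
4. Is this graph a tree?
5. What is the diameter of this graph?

Count: 12 vertices, 13 edges.
Vertex 11 has neighbors [2], degree = 1.
Handshaking lemma: 2 * 13 = 26.
A tree on 12 vertices has 11 edges. This graph has 13 edges (2 extra). Not a tree.
Diameter (longest shortest path) = 7.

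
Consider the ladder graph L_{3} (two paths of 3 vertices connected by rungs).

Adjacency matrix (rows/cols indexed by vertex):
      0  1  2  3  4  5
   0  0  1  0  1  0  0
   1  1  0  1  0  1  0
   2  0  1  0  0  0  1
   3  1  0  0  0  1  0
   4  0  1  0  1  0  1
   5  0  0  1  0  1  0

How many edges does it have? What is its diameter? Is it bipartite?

Ladder graph L_{3}: 3 rungs + 2 * (3-1) path edges = 3 + 4 = 7 edges.
Diameter = 3.
Ladder graphs are bipartite (alternating coloring along each path).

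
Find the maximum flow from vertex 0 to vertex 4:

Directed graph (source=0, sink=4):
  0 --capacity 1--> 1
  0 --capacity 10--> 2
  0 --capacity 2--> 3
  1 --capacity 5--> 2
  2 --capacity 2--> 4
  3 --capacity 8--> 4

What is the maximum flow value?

Computing max flow:
  Flow on (0->2): 2/10
  Flow on (0->3): 2/2
  Flow on (2->4): 2/2
  Flow on (3->4): 2/8
Maximum flow = 4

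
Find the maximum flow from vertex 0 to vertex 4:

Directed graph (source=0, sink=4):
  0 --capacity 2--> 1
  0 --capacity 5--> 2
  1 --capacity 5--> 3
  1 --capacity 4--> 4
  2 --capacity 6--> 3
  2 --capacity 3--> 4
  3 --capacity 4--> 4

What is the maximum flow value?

Computing max flow:
  Flow on (0->1): 2/2
  Flow on (0->2): 5/5
  Flow on (1->4): 2/4
  Flow on (2->3): 2/6
  Flow on (2->4): 3/3
  Flow on (3->4): 2/4
Maximum flow = 7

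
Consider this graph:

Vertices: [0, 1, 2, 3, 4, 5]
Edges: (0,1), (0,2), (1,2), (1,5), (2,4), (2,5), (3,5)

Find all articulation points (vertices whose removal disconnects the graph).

An articulation point is a vertex whose removal disconnects the graph.
Articulation points: [2, 5]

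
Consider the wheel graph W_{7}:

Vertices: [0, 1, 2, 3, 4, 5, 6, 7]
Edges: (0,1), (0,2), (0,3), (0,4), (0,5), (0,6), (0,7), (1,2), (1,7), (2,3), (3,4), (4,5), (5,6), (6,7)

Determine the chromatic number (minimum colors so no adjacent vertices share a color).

W_{7} = C_{7} plus a hub adjacent to every cycle vertex.
The outer cycle needs 3 colors (odd cycle); the hub is adjacent to all of them so needs a fresh color.
Chromatic number = 3 + 1 = 4.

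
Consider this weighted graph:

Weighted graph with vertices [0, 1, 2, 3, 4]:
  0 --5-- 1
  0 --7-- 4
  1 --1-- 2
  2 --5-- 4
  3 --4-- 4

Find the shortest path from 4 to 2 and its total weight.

Using Dijkstra's algorithm from vertex 4:
Shortest path: 4 -> 2
Total weight: 5 = 5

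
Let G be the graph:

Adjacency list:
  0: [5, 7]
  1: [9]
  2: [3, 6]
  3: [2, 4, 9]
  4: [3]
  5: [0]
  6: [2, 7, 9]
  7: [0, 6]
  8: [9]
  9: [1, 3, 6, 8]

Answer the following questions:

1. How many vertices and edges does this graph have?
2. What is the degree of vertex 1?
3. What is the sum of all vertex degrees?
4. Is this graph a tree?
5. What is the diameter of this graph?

Count: 10 vertices, 10 edges.
Vertex 1 has neighbors [9], degree = 1.
Handshaking lemma: 2 * 10 = 20.
A tree on 10 vertices has 9 edges. This graph has 10 edges (1 extra). Not a tree.
Diameter (longest shortest path) = 6.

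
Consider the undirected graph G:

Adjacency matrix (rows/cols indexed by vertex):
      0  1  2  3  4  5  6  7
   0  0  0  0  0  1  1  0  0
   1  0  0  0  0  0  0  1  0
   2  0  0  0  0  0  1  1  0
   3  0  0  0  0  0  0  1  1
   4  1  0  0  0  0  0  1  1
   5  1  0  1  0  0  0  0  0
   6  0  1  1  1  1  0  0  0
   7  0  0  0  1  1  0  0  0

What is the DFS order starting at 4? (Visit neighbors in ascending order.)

DFS from vertex 4 (neighbors processed in ascending order):
Visit order: 4, 0, 5, 2, 6, 1, 3, 7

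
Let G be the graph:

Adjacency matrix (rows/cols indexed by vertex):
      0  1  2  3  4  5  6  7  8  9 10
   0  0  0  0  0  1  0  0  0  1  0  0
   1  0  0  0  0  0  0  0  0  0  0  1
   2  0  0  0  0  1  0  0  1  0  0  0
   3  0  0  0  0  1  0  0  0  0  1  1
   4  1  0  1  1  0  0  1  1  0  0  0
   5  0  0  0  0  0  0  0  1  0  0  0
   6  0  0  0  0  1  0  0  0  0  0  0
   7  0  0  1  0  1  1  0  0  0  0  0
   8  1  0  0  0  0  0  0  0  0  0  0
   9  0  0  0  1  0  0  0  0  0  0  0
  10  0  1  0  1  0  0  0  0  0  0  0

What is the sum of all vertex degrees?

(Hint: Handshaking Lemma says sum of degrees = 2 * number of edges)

Count edges: 11 edges.
By Handshaking Lemma: sum of degrees = 2 * 11 = 22.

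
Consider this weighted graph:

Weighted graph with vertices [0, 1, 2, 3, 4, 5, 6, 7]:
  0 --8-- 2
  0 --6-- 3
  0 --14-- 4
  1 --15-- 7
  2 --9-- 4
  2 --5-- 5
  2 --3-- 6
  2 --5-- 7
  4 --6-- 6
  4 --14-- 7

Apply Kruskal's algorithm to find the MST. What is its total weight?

Applying Kruskal's algorithm (sort edges by weight, add if no cycle):
  Add (2,6) w=3
  Add (2,7) w=5
  Add (2,5) w=5
  Add (0,3) w=6
  Add (4,6) w=6
  Add (0,2) w=8
  Skip (2,4) w=9 (creates cycle)
  Skip (0,4) w=14 (creates cycle)
  Skip (4,7) w=14 (creates cycle)
  Add (1,7) w=15
MST weight = 48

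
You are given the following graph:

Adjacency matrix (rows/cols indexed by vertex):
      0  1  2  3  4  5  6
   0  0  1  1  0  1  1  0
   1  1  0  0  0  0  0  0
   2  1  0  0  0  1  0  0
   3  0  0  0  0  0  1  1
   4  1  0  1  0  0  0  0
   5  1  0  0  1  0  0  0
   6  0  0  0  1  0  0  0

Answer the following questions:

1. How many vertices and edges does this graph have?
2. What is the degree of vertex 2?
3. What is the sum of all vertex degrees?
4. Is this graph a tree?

Count: 7 vertices, 7 edges.
Vertex 2 has neighbors [0, 4], degree = 2.
Handshaking lemma: 2 * 7 = 14.
A tree on 7 vertices has 6 edges. This graph has 7 edges (1 extra). Not a tree.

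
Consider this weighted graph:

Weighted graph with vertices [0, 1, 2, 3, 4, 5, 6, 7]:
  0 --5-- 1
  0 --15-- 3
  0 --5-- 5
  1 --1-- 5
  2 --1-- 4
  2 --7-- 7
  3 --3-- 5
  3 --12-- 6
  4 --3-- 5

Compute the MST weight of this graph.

Applying Kruskal's algorithm (sort edges by weight, add if no cycle):
  Add (1,5) w=1
  Add (2,4) w=1
  Add (3,5) w=3
  Add (4,5) w=3
  Add (0,5) w=5
  Skip (0,1) w=5 (creates cycle)
  Add (2,7) w=7
  Add (3,6) w=12
  Skip (0,3) w=15 (creates cycle)
MST weight = 32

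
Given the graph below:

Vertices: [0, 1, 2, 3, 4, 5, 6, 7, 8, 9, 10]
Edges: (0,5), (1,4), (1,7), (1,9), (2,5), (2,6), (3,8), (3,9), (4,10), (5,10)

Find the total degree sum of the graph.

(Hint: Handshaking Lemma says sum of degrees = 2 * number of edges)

Count edges: 10 edges.
By Handshaking Lemma: sum of degrees = 2 * 10 = 20.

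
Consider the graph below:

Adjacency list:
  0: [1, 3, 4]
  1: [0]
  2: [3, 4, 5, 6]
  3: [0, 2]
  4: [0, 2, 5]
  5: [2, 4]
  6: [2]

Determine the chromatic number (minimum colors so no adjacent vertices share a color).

The graph has a maximum clique of size 3 (lower bound on chromatic number).
A valid 3-coloring: {0: 0, 1: 1, 2: 0, 3: 1, 4: 1, 5: 2, 6: 1}.
Chromatic number = 3.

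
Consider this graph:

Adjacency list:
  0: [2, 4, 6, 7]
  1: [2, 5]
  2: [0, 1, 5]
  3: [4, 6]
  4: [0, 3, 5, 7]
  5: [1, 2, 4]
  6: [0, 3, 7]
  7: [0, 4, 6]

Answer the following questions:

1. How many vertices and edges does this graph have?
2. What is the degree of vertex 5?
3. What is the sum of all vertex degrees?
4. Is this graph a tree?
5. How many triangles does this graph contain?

Count: 8 vertices, 12 edges.
Vertex 5 has neighbors [1, 2, 4], degree = 3.
Handshaking lemma: 2 * 12 = 24.
A tree on 8 vertices has 7 edges. This graph has 12 edges (5 extra). Not a tree.
Number of triangles = 3.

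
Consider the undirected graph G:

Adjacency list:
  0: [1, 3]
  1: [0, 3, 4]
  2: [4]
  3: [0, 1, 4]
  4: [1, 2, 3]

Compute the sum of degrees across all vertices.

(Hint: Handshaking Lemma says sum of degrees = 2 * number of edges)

Count edges: 6 edges.
By Handshaking Lemma: sum of degrees = 2 * 6 = 12.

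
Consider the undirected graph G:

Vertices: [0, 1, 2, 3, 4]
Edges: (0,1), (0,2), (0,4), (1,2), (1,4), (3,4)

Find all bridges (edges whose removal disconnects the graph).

A bridge is an edge whose removal increases the number of connected components.
Bridges found: (3,4)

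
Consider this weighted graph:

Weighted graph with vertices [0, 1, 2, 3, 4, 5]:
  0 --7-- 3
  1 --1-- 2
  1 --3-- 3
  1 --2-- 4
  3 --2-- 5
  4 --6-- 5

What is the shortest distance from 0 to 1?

Using Dijkstra's algorithm from vertex 0:
Shortest path: 0 -> 3 -> 1
Total weight: 7 + 3 = 10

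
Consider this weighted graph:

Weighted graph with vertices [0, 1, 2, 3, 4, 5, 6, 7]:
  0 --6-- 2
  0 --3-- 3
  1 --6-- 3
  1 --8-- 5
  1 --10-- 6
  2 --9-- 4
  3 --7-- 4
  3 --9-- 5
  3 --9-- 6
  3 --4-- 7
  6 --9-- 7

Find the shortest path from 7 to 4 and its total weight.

Using Dijkstra's algorithm from vertex 7:
Shortest path: 7 -> 3 -> 4
Total weight: 4 + 7 = 11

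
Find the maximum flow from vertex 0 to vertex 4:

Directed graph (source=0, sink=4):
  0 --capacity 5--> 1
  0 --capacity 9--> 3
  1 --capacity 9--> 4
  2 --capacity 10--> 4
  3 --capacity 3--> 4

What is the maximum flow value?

Computing max flow:
  Flow on (0->1): 5/5
  Flow on (0->3): 3/9
  Flow on (1->4): 5/9
  Flow on (3->4): 3/3
Maximum flow = 8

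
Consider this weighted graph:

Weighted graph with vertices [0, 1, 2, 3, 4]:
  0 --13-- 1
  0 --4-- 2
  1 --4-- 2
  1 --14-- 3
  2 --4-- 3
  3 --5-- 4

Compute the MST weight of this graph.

Applying Kruskal's algorithm (sort edges by weight, add if no cycle):
  Add (0,2) w=4
  Add (1,2) w=4
  Add (2,3) w=4
  Add (3,4) w=5
  Skip (0,1) w=13 (creates cycle)
  Skip (1,3) w=14 (creates cycle)
MST weight = 17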